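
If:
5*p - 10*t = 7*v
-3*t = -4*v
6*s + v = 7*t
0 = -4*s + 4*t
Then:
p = 0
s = 0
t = 0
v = 0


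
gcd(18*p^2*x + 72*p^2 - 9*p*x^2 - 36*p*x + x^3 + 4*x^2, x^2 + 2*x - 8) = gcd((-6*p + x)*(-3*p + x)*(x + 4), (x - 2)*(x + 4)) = x + 4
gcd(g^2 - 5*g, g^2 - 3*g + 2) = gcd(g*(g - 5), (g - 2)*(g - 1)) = 1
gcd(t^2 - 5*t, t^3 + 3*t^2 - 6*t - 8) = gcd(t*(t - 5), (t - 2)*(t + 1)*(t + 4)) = 1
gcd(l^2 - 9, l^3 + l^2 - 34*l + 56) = 1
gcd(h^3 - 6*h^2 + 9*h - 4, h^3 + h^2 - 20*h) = h - 4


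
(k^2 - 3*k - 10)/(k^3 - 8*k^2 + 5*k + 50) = 1/(k - 5)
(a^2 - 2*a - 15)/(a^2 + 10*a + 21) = (a - 5)/(a + 7)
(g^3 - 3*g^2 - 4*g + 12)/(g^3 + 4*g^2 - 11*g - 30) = (g - 2)/(g + 5)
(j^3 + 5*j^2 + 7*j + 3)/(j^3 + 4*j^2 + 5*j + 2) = (j + 3)/(j + 2)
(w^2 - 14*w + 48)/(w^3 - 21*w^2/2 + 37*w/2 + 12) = 2*(w - 6)/(2*w^2 - 5*w - 3)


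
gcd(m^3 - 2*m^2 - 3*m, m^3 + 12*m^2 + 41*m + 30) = m + 1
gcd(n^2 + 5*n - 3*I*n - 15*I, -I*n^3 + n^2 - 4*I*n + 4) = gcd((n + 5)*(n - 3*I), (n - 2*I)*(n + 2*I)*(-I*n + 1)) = 1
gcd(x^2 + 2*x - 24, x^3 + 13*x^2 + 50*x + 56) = 1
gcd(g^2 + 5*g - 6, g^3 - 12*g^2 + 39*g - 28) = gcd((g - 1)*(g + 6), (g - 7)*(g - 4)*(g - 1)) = g - 1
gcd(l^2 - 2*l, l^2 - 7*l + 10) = l - 2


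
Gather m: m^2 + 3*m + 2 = m^2 + 3*m + 2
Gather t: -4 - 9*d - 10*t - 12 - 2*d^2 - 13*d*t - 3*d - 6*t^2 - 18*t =-2*d^2 - 12*d - 6*t^2 + t*(-13*d - 28) - 16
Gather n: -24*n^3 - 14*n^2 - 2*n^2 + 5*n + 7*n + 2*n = -24*n^3 - 16*n^2 + 14*n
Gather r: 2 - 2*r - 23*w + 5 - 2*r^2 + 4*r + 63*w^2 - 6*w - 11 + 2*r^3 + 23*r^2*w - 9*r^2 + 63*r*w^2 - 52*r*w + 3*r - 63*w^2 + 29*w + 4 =2*r^3 + r^2*(23*w - 11) + r*(63*w^2 - 52*w + 5)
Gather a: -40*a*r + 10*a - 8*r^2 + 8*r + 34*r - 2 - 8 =a*(10 - 40*r) - 8*r^2 + 42*r - 10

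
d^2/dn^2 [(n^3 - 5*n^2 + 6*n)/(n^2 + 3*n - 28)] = 4*(29*n^3 - 336*n^2 + 1428*n - 1708)/(n^6 + 9*n^5 - 57*n^4 - 477*n^3 + 1596*n^2 + 7056*n - 21952)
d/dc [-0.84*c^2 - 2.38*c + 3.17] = -1.68*c - 2.38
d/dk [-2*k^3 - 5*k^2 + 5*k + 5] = -6*k^2 - 10*k + 5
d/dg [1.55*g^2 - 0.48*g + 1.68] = 3.1*g - 0.48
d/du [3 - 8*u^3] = -24*u^2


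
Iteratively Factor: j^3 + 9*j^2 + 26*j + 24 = (j + 3)*(j^2 + 6*j + 8) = (j + 3)*(j + 4)*(j + 2)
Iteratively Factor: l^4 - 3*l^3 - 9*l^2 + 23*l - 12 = (l - 4)*(l^3 + l^2 - 5*l + 3) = (l - 4)*(l + 3)*(l^2 - 2*l + 1) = (l - 4)*(l - 1)*(l + 3)*(l - 1)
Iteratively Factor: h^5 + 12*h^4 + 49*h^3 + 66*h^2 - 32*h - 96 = (h + 4)*(h^4 + 8*h^3 + 17*h^2 - 2*h - 24) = (h + 4)^2*(h^3 + 4*h^2 + h - 6) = (h + 2)*(h + 4)^2*(h^2 + 2*h - 3) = (h - 1)*(h + 2)*(h + 4)^2*(h + 3)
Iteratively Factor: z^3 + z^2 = (z + 1)*(z^2) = z*(z + 1)*(z)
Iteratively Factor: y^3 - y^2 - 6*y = (y)*(y^2 - y - 6) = y*(y + 2)*(y - 3)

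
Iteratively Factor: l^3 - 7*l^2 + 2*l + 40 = (l - 4)*(l^2 - 3*l - 10) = (l - 5)*(l - 4)*(l + 2)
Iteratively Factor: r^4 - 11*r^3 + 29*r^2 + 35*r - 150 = (r - 5)*(r^3 - 6*r^2 - r + 30) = (r - 5)^2*(r^2 - r - 6) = (r - 5)^2*(r + 2)*(r - 3)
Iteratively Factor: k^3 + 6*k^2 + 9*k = (k + 3)*(k^2 + 3*k) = (k + 3)^2*(k)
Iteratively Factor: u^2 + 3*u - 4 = (u + 4)*(u - 1)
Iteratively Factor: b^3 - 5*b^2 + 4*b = (b)*(b^2 - 5*b + 4) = b*(b - 4)*(b - 1)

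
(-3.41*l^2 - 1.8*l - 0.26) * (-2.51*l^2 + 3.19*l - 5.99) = 8.5591*l^4 - 6.3599*l^3 + 15.3365*l^2 + 9.9526*l + 1.5574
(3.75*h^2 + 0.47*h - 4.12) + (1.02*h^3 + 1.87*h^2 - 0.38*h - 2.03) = 1.02*h^3 + 5.62*h^2 + 0.09*h - 6.15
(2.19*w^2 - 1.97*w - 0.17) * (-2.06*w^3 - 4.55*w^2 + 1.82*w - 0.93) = -4.5114*w^5 - 5.9063*w^4 + 13.2995*w^3 - 4.8486*w^2 + 1.5227*w + 0.1581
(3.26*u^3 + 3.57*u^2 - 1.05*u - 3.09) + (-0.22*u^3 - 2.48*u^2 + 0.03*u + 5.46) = 3.04*u^3 + 1.09*u^2 - 1.02*u + 2.37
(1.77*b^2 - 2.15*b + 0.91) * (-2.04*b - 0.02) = -3.6108*b^3 + 4.3506*b^2 - 1.8134*b - 0.0182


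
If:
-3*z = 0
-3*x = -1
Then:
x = 1/3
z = 0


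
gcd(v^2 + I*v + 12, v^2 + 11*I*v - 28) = v + 4*I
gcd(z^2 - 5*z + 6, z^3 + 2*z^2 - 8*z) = z - 2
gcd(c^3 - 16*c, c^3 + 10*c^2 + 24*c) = c^2 + 4*c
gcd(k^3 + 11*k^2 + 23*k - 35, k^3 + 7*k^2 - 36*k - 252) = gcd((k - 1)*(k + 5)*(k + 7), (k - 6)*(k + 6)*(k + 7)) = k + 7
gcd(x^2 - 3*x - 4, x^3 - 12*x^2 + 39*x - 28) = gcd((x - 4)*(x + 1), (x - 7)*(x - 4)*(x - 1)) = x - 4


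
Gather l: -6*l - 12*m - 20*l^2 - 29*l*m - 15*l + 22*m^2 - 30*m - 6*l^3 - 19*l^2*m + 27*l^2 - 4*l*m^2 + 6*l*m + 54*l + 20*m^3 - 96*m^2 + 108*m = -6*l^3 + l^2*(7 - 19*m) + l*(-4*m^2 - 23*m + 33) + 20*m^3 - 74*m^2 + 66*m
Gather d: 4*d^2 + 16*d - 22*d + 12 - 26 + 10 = 4*d^2 - 6*d - 4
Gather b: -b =-b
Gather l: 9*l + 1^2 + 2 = 9*l + 3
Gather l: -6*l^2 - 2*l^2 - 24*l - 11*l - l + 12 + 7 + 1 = -8*l^2 - 36*l + 20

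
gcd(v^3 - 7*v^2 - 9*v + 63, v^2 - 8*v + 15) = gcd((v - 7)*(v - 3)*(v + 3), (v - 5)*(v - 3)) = v - 3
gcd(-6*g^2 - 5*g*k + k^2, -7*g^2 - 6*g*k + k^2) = g + k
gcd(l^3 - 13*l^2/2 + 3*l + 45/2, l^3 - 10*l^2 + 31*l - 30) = l^2 - 8*l + 15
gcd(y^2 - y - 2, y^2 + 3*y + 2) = y + 1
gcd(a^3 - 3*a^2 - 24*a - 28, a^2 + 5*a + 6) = a + 2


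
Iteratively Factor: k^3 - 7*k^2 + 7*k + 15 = (k - 5)*(k^2 - 2*k - 3) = (k - 5)*(k + 1)*(k - 3)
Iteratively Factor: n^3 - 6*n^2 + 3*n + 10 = (n - 2)*(n^2 - 4*n - 5) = (n - 5)*(n - 2)*(n + 1)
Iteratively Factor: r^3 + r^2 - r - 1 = (r - 1)*(r^2 + 2*r + 1) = (r - 1)*(r + 1)*(r + 1)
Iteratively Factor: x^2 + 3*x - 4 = (x - 1)*(x + 4)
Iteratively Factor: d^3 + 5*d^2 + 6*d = (d + 2)*(d^2 + 3*d) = d*(d + 2)*(d + 3)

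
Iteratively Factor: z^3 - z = (z + 1)*(z^2 - z) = (z - 1)*(z + 1)*(z)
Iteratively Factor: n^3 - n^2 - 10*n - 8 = (n + 1)*(n^2 - 2*n - 8) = (n - 4)*(n + 1)*(n + 2)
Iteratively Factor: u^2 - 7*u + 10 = (u - 2)*(u - 5)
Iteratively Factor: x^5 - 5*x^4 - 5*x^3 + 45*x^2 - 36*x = (x)*(x^4 - 5*x^3 - 5*x^2 + 45*x - 36) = x*(x - 4)*(x^3 - x^2 - 9*x + 9) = x*(x - 4)*(x - 3)*(x^2 + 2*x - 3) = x*(x - 4)*(x - 3)*(x + 3)*(x - 1)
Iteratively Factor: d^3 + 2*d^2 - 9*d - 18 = (d + 3)*(d^2 - d - 6) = (d - 3)*(d + 3)*(d + 2)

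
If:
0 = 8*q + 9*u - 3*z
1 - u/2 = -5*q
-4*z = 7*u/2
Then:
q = -93/497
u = 64/497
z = -8/71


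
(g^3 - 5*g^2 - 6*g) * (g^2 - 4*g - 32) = g^5 - 9*g^4 - 18*g^3 + 184*g^2 + 192*g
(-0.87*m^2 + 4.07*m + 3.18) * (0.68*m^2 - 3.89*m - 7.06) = -0.5916*m^4 + 6.1519*m^3 - 7.5277*m^2 - 41.1044*m - 22.4508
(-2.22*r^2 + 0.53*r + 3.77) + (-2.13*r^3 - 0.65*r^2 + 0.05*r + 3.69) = -2.13*r^3 - 2.87*r^2 + 0.58*r + 7.46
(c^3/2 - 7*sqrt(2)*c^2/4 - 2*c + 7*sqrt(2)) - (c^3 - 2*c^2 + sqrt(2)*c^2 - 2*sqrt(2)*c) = -c^3/2 - 11*sqrt(2)*c^2/4 + 2*c^2 - 2*c + 2*sqrt(2)*c + 7*sqrt(2)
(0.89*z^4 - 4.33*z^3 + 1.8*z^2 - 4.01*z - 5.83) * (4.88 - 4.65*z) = -4.1385*z^5 + 24.4777*z^4 - 29.5004*z^3 + 27.4305*z^2 + 7.5407*z - 28.4504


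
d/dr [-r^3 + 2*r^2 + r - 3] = -3*r^2 + 4*r + 1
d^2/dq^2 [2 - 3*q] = 0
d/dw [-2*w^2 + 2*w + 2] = 2 - 4*w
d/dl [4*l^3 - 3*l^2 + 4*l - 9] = 12*l^2 - 6*l + 4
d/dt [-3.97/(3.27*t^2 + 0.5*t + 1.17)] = (25.9638*t + 1.985)/(3.27*t^2 + 0.5*t + 1.17)^2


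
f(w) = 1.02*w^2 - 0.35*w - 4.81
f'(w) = 2.04*w - 0.35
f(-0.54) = -4.32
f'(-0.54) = -1.45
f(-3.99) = 12.83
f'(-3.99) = -8.49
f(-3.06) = 5.81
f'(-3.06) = -6.59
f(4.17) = 11.47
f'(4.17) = 8.16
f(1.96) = -1.58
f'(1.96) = 3.65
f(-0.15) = -4.73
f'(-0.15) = -0.66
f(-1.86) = -0.63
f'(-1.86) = -4.14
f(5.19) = 20.85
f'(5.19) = 10.24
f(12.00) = 137.87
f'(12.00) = 24.13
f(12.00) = 137.87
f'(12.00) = 24.13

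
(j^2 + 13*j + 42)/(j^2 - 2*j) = (j^2 + 13*j + 42)/(j*(j - 2))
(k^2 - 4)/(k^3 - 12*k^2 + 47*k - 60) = (k^2 - 4)/(k^3 - 12*k^2 + 47*k - 60)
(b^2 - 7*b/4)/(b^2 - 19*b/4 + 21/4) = b/(b - 3)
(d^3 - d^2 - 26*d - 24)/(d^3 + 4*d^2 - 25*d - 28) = (d^2 - 2*d - 24)/(d^2 + 3*d - 28)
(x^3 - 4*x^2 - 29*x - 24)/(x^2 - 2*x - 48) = (x^2 + 4*x + 3)/(x + 6)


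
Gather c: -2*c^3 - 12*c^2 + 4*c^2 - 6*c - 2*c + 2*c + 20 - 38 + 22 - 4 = -2*c^3 - 8*c^2 - 6*c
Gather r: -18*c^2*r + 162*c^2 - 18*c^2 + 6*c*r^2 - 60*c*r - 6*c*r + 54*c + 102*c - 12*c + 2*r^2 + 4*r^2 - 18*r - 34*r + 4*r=144*c^2 + 144*c + r^2*(6*c + 6) + r*(-18*c^2 - 66*c - 48)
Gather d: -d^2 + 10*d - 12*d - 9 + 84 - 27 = -d^2 - 2*d + 48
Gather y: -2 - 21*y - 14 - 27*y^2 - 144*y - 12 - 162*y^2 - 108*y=-189*y^2 - 273*y - 28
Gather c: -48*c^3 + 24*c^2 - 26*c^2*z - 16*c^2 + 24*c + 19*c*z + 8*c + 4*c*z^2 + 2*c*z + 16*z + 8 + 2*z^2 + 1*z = -48*c^3 + c^2*(8 - 26*z) + c*(4*z^2 + 21*z + 32) + 2*z^2 + 17*z + 8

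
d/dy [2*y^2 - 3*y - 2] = 4*y - 3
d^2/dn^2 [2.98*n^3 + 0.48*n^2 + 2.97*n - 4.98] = 17.88*n + 0.96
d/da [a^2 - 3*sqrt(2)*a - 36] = 2*a - 3*sqrt(2)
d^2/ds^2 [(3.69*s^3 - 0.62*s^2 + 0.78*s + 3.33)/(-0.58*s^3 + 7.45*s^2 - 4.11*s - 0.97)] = (-31.471844*s^6 + 51.20298*s^5 + 22.8239279999998*s^4 + 2.44725199999993*s^3 - 1212.685296*s^2 + 568.366812*s - 153.243908)/(0.195112*s^9 - 7.51854*s^8 + 100.722162*s^7 - 519.070561*s^6 + 688.589859*s^5 - 202.152444*s^4 - 107.141793*s^3 + 28.126896*s^2 + 11.601297*s + 0.912673)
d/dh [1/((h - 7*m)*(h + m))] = ((-h + 7*m)*(h + m) - (h - 7*m)^2)/((h - 7*m)^3*(h + m)^2)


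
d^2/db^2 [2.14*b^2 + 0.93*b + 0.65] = 4.28000000000000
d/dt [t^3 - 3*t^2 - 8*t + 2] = 3*t^2 - 6*t - 8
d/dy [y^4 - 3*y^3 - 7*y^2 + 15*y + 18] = 4*y^3 - 9*y^2 - 14*y + 15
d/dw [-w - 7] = -1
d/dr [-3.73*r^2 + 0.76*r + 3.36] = 0.76 - 7.46*r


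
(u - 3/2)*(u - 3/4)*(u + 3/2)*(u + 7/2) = u^4 + 11*u^3/4 - 39*u^2/8 - 99*u/16 + 189/32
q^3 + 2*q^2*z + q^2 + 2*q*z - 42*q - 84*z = (q - 6)*(q + 7)*(q + 2*z)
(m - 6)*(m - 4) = m^2 - 10*m + 24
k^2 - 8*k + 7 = (k - 7)*(k - 1)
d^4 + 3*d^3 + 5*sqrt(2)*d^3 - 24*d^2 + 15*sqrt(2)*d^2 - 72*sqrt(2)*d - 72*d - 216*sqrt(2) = (d + 3)*(d - 3*sqrt(2))*(d + 2*sqrt(2))*(d + 6*sqrt(2))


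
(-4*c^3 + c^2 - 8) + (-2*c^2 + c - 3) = -4*c^3 - c^2 + c - 11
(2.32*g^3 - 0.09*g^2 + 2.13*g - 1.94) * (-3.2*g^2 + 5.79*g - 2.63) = -7.424*g^5 + 13.7208*g^4 - 13.4387*g^3 + 18.7774*g^2 - 16.8345*g + 5.1022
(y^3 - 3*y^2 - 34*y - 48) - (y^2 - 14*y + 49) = y^3 - 4*y^2 - 20*y - 97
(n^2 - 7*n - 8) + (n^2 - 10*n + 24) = 2*n^2 - 17*n + 16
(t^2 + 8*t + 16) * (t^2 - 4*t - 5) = t^4 + 4*t^3 - 21*t^2 - 104*t - 80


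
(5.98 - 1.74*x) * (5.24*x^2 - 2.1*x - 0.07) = -9.1176*x^3 + 34.9892*x^2 - 12.4362*x - 0.4186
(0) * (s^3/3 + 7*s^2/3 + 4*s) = 0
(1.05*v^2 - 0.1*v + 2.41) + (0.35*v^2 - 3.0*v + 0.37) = 1.4*v^2 - 3.1*v + 2.78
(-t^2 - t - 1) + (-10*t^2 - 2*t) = -11*t^2 - 3*t - 1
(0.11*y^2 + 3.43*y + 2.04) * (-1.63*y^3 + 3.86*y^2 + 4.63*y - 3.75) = -0.1793*y^5 - 5.1663*y^4 + 10.4239*y^3 + 23.3428*y^2 - 3.4173*y - 7.65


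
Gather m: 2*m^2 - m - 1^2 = 2*m^2 - m - 1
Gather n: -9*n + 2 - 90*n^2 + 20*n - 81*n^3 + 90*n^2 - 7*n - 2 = -81*n^3 + 4*n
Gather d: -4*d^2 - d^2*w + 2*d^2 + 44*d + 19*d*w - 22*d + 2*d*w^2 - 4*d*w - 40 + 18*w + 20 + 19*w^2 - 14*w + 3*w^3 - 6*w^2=d^2*(-w - 2) + d*(2*w^2 + 15*w + 22) + 3*w^3 + 13*w^2 + 4*w - 20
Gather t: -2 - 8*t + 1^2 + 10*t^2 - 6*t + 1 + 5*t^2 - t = 15*t^2 - 15*t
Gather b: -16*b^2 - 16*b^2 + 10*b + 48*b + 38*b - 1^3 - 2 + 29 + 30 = -32*b^2 + 96*b + 56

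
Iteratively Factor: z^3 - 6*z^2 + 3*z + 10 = (z - 5)*(z^2 - z - 2) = (z - 5)*(z - 2)*(z + 1)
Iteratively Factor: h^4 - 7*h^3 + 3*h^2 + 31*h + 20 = (h + 1)*(h^3 - 8*h^2 + 11*h + 20) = (h - 4)*(h + 1)*(h^2 - 4*h - 5) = (h - 4)*(h + 1)^2*(h - 5)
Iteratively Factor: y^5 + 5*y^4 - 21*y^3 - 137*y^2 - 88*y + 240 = (y + 4)*(y^4 + y^3 - 25*y^2 - 37*y + 60) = (y - 1)*(y + 4)*(y^3 + 2*y^2 - 23*y - 60) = (y - 1)*(y + 4)^2*(y^2 - 2*y - 15) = (y - 1)*(y + 3)*(y + 4)^2*(y - 5)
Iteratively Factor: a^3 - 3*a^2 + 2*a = (a)*(a^2 - 3*a + 2) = a*(a - 2)*(a - 1)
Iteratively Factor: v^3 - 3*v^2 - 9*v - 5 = (v - 5)*(v^2 + 2*v + 1) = (v - 5)*(v + 1)*(v + 1)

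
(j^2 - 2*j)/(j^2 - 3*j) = (j - 2)/(j - 3)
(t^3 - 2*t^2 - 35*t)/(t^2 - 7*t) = t + 5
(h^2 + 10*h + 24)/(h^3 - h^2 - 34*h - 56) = (h + 6)/(h^2 - 5*h - 14)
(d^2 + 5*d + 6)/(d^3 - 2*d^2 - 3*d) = (d^2 + 5*d + 6)/(d*(d^2 - 2*d - 3))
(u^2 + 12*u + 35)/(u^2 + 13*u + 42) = (u + 5)/(u + 6)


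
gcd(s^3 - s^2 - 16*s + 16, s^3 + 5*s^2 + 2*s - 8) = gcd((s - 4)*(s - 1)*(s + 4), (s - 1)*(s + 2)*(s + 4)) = s^2 + 3*s - 4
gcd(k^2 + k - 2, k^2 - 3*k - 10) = k + 2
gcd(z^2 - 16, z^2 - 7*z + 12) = z - 4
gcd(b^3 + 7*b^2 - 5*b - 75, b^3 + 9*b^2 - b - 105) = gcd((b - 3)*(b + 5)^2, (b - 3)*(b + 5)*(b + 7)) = b^2 + 2*b - 15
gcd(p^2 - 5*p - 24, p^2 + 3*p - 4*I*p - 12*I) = p + 3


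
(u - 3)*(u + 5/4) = u^2 - 7*u/4 - 15/4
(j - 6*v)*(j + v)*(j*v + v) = j^3*v - 5*j^2*v^2 + j^2*v - 6*j*v^3 - 5*j*v^2 - 6*v^3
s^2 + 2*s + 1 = (s + 1)^2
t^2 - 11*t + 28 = (t - 7)*(t - 4)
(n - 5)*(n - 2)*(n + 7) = n^3 - 39*n + 70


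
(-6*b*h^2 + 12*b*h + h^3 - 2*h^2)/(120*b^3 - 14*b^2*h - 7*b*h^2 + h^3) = h*(2 - h)/(20*b^2 + b*h - h^2)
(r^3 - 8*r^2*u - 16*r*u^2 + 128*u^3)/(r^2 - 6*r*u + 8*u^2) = (r^2 - 4*r*u - 32*u^2)/(r - 2*u)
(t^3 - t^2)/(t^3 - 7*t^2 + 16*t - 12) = t^2*(t - 1)/(t^3 - 7*t^2 + 16*t - 12)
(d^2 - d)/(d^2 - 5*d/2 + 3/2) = 2*d/(2*d - 3)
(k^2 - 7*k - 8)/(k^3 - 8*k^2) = (k + 1)/k^2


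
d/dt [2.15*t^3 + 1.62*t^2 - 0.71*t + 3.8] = 6.45*t^2 + 3.24*t - 0.71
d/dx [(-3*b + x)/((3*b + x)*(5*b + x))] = ((3*b - x)*(3*b + x) + (3*b - x)*(5*b + x) + (3*b + x)*(5*b + x))/((3*b + x)^2*(5*b + x)^2)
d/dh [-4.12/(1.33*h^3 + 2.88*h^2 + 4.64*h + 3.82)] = (16.4388*h^2 + 23.7312*h + 19.1168)/(1.33*h^3 + 2.88*h^2 + 4.64*h + 3.82)^2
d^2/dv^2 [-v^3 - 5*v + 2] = -6*v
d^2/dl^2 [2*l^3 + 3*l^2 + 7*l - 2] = 12*l + 6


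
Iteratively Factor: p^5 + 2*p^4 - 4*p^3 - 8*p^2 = (p + 2)*(p^4 - 4*p^2) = p*(p + 2)*(p^3 - 4*p) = p*(p - 2)*(p + 2)*(p^2 + 2*p) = p*(p - 2)*(p + 2)^2*(p)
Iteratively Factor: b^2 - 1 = (b - 1)*(b + 1)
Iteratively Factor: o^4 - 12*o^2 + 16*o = (o)*(o^3 - 12*o + 16) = o*(o + 4)*(o^2 - 4*o + 4) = o*(o - 2)*(o + 4)*(o - 2)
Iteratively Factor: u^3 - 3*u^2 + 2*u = (u - 1)*(u^2 - 2*u) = u*(u - 1)*(u - 2)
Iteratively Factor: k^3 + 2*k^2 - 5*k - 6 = (k + 1)*(k^2 + k - 6) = (k - 2)*(k + 1)*(k + 3)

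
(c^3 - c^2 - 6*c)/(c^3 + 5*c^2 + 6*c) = (c - 3)/(c + 3)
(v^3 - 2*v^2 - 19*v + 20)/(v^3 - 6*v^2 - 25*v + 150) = (v^2 + 3*v - 4)/(v^2 - v - 30)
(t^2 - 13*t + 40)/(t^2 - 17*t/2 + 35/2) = 2*(t - 8)/(2*t - 7)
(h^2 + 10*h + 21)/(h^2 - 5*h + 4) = (h^2 + 10*h + 21)/(h^2 - 5*h + 4)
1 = 1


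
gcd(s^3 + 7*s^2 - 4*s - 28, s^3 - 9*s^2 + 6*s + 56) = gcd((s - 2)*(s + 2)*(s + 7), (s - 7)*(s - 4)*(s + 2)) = s + 2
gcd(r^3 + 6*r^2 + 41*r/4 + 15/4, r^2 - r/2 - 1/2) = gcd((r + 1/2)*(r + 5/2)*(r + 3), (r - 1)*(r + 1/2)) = r + 1/2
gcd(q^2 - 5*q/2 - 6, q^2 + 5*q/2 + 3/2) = q + 3/2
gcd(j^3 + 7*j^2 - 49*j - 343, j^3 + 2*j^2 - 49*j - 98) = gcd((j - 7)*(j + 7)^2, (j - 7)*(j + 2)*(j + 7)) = j^2 - 49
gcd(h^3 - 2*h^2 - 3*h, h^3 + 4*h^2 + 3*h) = h^2 + h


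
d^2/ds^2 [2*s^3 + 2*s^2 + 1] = 12*s + 4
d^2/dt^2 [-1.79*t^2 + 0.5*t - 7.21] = -3.58000000000000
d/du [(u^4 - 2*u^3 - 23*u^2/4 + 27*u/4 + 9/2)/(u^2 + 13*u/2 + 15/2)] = (16*u^5 + 140*u^4 + 32*u^3 - 713*u^2 - 762*u + 171)/(2*(4*u^4 + 52*u^3 + 229*u^2 + 390*u + 225))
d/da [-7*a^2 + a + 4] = 1 - 14*a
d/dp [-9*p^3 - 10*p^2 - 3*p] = -27*p^2 - 20*p - 3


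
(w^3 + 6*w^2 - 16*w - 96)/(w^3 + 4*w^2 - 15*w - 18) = (w^2 - 16)/(w^2 - 2*w - 3)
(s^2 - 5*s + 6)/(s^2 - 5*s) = (s^2 - 5*s + 6)/(s*(s - 5))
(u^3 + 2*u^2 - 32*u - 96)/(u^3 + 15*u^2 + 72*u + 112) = (u - 6)/(u + 7)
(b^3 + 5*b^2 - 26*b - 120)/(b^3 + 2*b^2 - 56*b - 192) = (b - 5)/(b - 8)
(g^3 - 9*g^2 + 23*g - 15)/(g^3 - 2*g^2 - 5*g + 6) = (g - 5)/(g + 2)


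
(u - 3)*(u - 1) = u^2 - 4*u + 3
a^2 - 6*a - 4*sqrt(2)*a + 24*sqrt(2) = (a - 6)*(a - 4*sqrt(2))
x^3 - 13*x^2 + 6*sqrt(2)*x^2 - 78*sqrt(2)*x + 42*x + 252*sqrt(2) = (x - 7)*(x - 6)*(x + 6*sqrt(2))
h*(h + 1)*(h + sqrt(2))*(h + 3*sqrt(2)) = h^4 + h^3 + 4*sqrt(2)*h^3 + 4*sqrt(2)*h^2 + 6*h^2 + 6*h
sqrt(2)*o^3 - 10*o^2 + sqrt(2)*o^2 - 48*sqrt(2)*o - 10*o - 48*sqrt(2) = (o - 8*sqrt(2))*(o + 3*sqrt(2))*(sqrt(2)*o + sqrt(2))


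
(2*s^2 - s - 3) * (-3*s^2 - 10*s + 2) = -6*s^4 - 17*s^3 + 23*s^2 + 28*s - 6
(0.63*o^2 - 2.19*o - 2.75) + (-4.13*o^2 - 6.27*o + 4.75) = -3.5*o^2 - 8.46*o + 2.0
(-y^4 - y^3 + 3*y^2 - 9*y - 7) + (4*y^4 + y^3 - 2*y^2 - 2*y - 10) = 3*y^4 + y^2 - 11*y - 17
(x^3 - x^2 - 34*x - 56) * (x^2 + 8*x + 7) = x^5 + 7*x^4 - 35*x^3 - 335*x^2 - 686*x - 392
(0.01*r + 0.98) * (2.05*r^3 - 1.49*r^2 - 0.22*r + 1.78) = 0.0205*r^4 + 1.9941*r^3 - 1.4624*r^2 - 0.1978*r + 1.7444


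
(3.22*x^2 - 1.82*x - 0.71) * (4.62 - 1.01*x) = -3.2522*x^3 + 16.7146*x^2 - 7.6913*x - 3.2802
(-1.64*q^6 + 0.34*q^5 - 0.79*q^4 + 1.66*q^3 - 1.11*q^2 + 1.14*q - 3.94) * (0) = 0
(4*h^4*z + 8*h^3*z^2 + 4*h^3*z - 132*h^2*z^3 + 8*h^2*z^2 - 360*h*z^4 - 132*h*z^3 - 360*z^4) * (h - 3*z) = 4*h^5*z - 4*h^4*z^2 + 4*h^4*z - 156*h^3*z^3 - 4*h^3*z^2 + 36*h^2*z^4 - 156*h^2*z^3 + 1080*h*z^5 + 36*h*z^4 + 1080*z^5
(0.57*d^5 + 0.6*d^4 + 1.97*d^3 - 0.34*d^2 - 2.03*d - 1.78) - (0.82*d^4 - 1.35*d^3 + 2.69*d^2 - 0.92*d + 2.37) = 0.57*d^5 - 0.22*d^4 + 3.32*d^3 - 3.03*d^2 - 1.11*d - 4.15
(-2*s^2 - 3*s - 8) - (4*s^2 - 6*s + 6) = -6*s^2 + 3*s - 14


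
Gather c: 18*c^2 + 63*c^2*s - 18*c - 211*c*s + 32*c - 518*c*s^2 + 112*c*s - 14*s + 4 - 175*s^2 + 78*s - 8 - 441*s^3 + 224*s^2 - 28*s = c^2*(63*s + 18) + c*(-518*s^2 - 99*s + 14) - 441*s^3 + 49*s^2 + 36*s - 4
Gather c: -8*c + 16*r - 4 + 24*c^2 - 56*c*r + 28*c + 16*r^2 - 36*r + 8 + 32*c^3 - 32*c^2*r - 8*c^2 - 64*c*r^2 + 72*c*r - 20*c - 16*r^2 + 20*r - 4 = 32*c^3 + c^2*(16 - 32*r) + c*(-64*r^2 + 16*r)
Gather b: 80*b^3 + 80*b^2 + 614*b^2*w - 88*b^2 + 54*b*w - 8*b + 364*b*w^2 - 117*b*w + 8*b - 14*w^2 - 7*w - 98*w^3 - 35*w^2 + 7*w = 80*b^3 + b^2*(614*w - 8) + b*(364*w^2 - 63*w) - 98*w^3 - 49*w^2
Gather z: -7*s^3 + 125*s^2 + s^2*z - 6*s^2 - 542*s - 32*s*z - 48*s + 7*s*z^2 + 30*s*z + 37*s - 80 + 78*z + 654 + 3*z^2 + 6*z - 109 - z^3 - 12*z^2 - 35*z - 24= -7*s^3 + 119*s^2 - 553*s - z^3 + z^2*(7*s - 9) + z*(s^2 - 2*s + 49) + 441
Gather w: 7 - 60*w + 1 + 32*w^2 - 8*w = 32*w^2 - 68*w + 8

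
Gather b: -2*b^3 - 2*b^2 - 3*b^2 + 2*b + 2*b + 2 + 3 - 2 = -2*b^3 - 5*b^2 + 4*b + 3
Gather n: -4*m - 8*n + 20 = -4*m - 8*n + 20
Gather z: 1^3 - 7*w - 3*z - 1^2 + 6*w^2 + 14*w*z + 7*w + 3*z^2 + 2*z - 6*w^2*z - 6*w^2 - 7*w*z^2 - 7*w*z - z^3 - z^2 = -z^3 + z^2*(2 - 7*w) + z*(-6*w^2 + 7*w - 1)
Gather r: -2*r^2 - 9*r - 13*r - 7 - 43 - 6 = -2*r^2 - 22*r - 56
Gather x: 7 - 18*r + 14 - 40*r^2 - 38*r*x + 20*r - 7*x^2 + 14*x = -40*r^2 + 2*r - 7*x^2 + x*(14 - 38*r) + 21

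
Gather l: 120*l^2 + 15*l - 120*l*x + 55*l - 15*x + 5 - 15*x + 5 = 120*l^2 + l*(70 - 120*x) - 30*x + 10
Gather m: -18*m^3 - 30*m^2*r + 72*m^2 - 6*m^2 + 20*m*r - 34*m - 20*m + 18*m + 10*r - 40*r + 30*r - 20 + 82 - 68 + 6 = -18*m^3 + m^2*(66 - 30*r) + m*(20*r - 36)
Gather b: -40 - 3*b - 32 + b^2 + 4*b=b^2 + b - 72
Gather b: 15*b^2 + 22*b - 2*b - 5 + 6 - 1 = 15*b^2 + 20*b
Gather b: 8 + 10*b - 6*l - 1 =10*b - 6*l + 7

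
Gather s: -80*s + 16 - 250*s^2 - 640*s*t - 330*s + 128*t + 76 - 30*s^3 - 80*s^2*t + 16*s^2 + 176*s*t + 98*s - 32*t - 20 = -30*s^3 + s^2*(-80*t - 234) + s*(-464*t - 312) + 96*t + 72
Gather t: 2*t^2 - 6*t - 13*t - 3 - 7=2*t^2 - 19*t - 10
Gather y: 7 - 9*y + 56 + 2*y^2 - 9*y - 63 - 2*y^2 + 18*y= 0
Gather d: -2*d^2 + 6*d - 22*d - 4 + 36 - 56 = -2*d^2 - 16*d - 24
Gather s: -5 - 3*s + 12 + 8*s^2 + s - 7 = 8*s^2 - 2*s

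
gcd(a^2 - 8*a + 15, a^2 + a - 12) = a - 3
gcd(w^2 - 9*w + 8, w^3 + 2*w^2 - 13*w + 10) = w - 1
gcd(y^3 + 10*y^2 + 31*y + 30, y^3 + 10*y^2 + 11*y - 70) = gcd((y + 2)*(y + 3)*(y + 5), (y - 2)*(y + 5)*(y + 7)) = y + 5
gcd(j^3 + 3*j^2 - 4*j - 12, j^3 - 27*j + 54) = 1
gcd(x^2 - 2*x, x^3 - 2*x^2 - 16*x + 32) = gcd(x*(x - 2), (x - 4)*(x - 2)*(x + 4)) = x - 2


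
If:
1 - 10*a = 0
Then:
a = 1/10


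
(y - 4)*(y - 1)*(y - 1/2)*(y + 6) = y^4 + y^3/2 - 53*y^2/2 + 37*y - 12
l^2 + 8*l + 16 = (l + 4)^2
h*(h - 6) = h^2 - 6*h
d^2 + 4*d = d*(d + 4)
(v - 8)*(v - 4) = v^2 - 12*v + 32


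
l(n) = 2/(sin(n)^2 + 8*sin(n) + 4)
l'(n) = 2*(-2*sin(n)*cos(n) - 8*cos(n))/(sin(n)^2 + 8*sin(n) + 4)^2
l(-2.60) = 14.11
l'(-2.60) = 594.56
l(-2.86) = 1.08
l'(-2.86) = 4.16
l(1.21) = 0.16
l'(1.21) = -0.05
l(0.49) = 0.25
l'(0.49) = -0.25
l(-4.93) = 0.16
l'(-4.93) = -0.03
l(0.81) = 0.19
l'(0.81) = -0.12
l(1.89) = 0.16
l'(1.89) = 0.04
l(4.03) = -1.25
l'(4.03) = 3.15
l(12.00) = -428.00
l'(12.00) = -535389.79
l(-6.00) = 0.32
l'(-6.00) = -0.41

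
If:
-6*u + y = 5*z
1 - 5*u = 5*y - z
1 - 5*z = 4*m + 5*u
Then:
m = 3/14 - 11*z/28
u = 1/35 - 24*z/35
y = 31*z/35 + 6/35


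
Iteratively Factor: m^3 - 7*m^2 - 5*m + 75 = (m - 5)*(m^2 - 2*m - 15) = (m - 5)^2*(m + 3)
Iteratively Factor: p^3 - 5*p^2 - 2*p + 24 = (p - 4)*(p^2 - p - 6) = (p - 4)*(p + 2)*(p - 3)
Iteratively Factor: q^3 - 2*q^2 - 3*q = (q)*(q^2 - 2*q - 3) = q*(q - 3)*(q + 1)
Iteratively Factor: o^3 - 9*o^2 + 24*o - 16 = (o - 4)*(o^2 - 5*o + 4) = (o - 4)^2*(o - 1)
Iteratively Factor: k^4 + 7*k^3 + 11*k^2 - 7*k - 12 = (k + 1)*(k^3 + 6*k^2 + 5*k - 12) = (k + 1)*(k + 3)*(k^2 + 3*k - 4) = (k - 1)*(k + 1)*(k + 3)*(k + 4)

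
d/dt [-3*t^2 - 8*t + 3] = -6*t - 8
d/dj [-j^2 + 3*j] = 3 - 2*j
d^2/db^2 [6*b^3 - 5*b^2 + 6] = 36*b - 10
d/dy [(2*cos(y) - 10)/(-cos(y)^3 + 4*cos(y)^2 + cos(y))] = 2*(-2*cos(y)^3 + 19*cos(y)^2 - 40*cos(y) - 5)*sin(y)/((sin(y)^2 + 4*cos(y))^2*cos(y)^2)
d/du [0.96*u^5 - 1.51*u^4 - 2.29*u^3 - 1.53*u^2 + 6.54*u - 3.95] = 4.8*u^4 - 6.04*u^3 - 6.87*u^2 - 3.06*u + 6.54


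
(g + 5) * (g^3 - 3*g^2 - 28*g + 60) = g^4 + 2*g^3 - 43*g^2 - 80*g + 300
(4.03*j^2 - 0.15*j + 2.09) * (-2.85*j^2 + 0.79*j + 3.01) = -11.4855*j^4 + 3.6112*j^3 + 6.0553*j^2 + 1.1996*j + 6.2909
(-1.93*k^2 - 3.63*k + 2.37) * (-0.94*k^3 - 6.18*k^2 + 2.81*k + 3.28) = 1.8142*k^5 + 15.3396*k^4 + 14.7823*k^3 - 31.1773*k^2 - 5.2467*k + 7.7736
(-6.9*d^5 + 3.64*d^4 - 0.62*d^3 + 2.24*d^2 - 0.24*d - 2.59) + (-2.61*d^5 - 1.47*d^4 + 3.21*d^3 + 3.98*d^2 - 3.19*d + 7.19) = -9.51*d^5 + 2.17*d^4 + 2.59*d^3 + 6.22*d^2 - 3.43*d + 4.6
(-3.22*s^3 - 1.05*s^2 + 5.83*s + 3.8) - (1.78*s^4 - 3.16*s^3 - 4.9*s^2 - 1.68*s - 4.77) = -1.78*s^4 - 0.0600000000000001*s^3 + 3.85*s^2 + 7.51*s + 8.57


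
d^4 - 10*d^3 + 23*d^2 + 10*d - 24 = (d - 6)*(d - 4)*(d - 1)*(d + 1)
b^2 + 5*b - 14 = (b - 2)*(b + 7)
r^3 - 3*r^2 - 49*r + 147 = (r - 7)*(r - 3)*(r + 7)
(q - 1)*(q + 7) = q^2 + 6*q - 7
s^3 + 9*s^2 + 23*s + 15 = (s + 1)*(s + 3)*(s + 5)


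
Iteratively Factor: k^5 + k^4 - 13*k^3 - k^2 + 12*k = (k - 1)*(k^4 + 2*k^3 - 11*k^2 - 12*k) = (k - 1)*(k + 4)*(k^3 - 2*k^2 - 3*k) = k*(k - 1)*(k + 4)*(k^2 - 2*k - 3) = k*(k - 1)*(k + 1)*(k + 4)*(k - 3)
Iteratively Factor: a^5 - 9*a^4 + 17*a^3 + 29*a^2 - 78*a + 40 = (a + 2)*(a^4 - 11*a^3 + 39*a^2 - 49*a + 20) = (a - 1)*(a + 2)*(a^3 - 10*a^2 + 29*a - 20) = (a - 1)^2*(a + 2)*(a^2 - 9*a + 20) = (a - 5)*(a - 1)^2*(a + 2)*(a - 4)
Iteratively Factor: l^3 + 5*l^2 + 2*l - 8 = (l + 4)*(l^2 + l - 2) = (l - 1)*(l + 4)*(l + 2)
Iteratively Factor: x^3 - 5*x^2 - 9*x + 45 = (x - 3)*(x^2 - 2*x - 15) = (x - 5)*(x - 3)*(x + 3)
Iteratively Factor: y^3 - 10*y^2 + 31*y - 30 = (y - 2)*(y^2 - 8*y + 15) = (y - 3)*(y - 2)*(y - 5)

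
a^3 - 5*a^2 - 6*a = a*(a - 6)*(a + 1)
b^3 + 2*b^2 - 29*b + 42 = (b - 3)*(b - 2)*(b + 7)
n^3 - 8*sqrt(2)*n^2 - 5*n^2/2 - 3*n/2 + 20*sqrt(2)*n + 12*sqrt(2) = (n - 3)*(n + 1/2)*(n - 8*sqrt(2))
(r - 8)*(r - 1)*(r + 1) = r^3 - 8*r^2 - r + 8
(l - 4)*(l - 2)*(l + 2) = l^3 - 4*l^2 - 4*l + 16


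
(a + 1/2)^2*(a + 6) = a^3 + 7*a^2 + 25*a/4 + 3/2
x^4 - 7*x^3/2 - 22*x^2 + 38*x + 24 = (x - 6)*(x - 2)*(x + 1/2)*(x + 4)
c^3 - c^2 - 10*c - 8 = (c - 4)*(c + 1)*(c + 2)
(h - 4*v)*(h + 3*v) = h^2 - h*v - 12*v^2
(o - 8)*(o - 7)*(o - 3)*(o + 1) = o^4 - 17*o^3 + 83*o^2 - 67*o - 168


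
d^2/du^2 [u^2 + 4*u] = 2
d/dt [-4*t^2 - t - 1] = -8*t - 1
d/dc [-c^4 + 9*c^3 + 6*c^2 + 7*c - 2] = -4*c^3 + 27*c^2 + 12*c + 7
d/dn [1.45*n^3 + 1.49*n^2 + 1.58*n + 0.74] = 4.35*n^2 + 2.98*n + 1.58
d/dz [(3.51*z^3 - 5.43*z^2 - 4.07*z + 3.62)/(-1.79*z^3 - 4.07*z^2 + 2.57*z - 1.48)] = (-24.0054*z^4 + 3.4708*z^3 - 26.665*z^2 + 45.5396*z - 3.2798)/(3.2041*z^6 + 14.5706*z^5 + 7.3643*z^4 - 15.6214*z^3 + 18.6521*z^2 - 7.6072*z + 2.1904)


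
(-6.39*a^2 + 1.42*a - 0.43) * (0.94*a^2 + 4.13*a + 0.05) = -6.0066*a^4 - 25.0559*a^3 + 5.1409*a^2 - 1.7049*a - 0.0215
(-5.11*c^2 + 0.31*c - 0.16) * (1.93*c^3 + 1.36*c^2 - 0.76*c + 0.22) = -9.8623*c^5 - 6.3513*c^4 + 3.9964*c^3 - 1.5774*c^2 + 0.1898*c - 0.0352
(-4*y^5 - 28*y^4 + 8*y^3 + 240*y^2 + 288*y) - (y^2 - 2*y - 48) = -4*y^5 - 28*y^4 + 8*y^3 + 239*y^2 + 290*y + 48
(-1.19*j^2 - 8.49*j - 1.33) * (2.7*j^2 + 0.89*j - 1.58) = -3.213*j^4 - 23.9821*j^3 - 9.2669*j^2 + 12.2305*j + 2.1014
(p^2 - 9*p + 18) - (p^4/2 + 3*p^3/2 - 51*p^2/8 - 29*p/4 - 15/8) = -p^4/2 - 3*p^3/2 + 59*p^2/8 - 7*p/4 + 159/8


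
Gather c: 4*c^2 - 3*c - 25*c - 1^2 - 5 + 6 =4*c^2 - 28*c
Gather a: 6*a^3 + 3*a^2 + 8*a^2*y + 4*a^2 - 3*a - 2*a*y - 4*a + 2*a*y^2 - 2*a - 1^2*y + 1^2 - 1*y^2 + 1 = 6*a^3 + a^2*(8*y + 7) + a*(2*y^2 - 2*y - 9) - y^2 - y + 2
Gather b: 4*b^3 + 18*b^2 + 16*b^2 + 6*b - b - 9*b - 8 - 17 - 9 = 4*b^3 + 34*b^2 - 4*b - 34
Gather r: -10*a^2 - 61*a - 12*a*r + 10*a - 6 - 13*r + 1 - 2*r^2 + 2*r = -10*a^2 - 51*a - 2*r^2 + r*(-12*a - 11) - 5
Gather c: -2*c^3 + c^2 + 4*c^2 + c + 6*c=-2*c^3 + 5*c^2 + 7*c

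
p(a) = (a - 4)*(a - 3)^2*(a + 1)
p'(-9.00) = -5520.00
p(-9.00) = 14976.00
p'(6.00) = 165.00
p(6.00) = 126.00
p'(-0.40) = -25.98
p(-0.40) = -30.52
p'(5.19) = 67.66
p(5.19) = 35.33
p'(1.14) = 20.28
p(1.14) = -21.17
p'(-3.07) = -514.43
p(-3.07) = 539.22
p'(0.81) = 18.67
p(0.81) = -27.69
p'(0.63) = 16.26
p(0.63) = -30.85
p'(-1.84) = -203.97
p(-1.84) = 114.92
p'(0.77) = 18.24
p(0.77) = -28.43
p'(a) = (a - 4)*(a - 3)^2 + (a - 4)*(a + 1)*(2*a - 6) + (a - 3)^2*(a + 1)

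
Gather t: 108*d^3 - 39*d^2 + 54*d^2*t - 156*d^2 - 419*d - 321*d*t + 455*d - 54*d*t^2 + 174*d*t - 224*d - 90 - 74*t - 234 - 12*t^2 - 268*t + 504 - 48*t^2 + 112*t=108*d^3 - 195*d^2 - 188*d + t^2*(-54*d - 60) + t*(54*d^2 - 147*d - 230) + 180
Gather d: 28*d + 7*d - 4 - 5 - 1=35*d - 10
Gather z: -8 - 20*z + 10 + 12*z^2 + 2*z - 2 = 12*z^2 - 18*z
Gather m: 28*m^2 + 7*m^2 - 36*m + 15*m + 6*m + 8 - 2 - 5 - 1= 35*m^2 - 15*m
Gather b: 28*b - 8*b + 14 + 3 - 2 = 20*b + 15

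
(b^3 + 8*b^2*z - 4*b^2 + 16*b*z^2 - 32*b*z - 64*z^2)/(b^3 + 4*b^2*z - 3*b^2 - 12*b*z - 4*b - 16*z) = (b + 4*z)/(b + 1)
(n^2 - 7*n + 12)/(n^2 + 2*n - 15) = (n - 4)/(n + 5)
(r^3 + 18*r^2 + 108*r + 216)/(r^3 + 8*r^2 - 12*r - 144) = (r + 6)/(r - 4)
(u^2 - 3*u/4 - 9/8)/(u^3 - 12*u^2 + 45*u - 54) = (8*u^2 - 6*u - 9)/(8*(u^3 - 12*u^2 + 45*u - 54))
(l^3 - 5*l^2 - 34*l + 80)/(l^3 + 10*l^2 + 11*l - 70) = (l - 8)/(l + 7)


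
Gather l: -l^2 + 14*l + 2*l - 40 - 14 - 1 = -l^2 + 16*l - 55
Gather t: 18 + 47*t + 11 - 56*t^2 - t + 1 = -56*t^2 + 46*t + 30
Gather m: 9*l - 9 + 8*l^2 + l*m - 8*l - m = 8*l^2 + l + m*(l - 1) - 9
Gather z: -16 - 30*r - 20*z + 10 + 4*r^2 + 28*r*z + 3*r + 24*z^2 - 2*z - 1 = 4*r^2 - 27*r + 24*z^2 + z*(28*r - 22) - 7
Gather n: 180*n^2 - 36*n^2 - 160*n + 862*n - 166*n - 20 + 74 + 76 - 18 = 144*n^2 + 536*n + 112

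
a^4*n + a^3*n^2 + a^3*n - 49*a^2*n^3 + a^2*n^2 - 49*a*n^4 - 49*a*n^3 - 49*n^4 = (a - 7*n)*(a + n)*(a + 7*n)*(a*n + n)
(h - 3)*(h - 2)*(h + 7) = h^3 + 2*h^2 - 29*h + 42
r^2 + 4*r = r*(r + 4)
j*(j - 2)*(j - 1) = j^3 - 3*j^2 + 2*j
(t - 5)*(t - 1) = t^2 - 6*t + 5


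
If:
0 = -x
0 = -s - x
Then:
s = 0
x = 0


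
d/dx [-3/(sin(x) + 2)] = 3*cos(x)/(sin(x) + 2)^2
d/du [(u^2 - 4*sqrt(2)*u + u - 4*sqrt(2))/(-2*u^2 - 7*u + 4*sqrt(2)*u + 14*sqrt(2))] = (-4*sqrt(2)*u^2 - 5*u^2 + 12*sqrt(2)*u - 80 - 14*sqrt(2))/(4*u^4 - 16*sqrt(2)*u^3 + 28*u^3 - 112*sqrt(2)*u^2 + 81*u^2 - 196*sqrt(2)*u + 224*u + 392)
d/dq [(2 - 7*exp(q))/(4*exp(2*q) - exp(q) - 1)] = ((7*exp(q) - 2)*(8*exp(q) - 1) - 28*exp(2*q) + 7*exp(q) + 7)*exp(q)/(-4*exp(2*q) + exp(q) + 1)^2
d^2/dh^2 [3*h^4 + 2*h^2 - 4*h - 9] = 36*h^2 + 4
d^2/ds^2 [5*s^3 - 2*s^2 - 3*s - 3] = 30*s - 4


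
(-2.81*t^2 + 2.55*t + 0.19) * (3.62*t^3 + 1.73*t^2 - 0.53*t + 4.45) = -10.1722*t^5 + 4.3697*t^4 + 6.5886*t^3 - 13.5273*t^2 + 11.2468*t + 0.8455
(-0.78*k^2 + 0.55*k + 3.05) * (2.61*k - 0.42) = -2.0358*k^3 + 1.7631*k^2 + 7.7295*k - 1.281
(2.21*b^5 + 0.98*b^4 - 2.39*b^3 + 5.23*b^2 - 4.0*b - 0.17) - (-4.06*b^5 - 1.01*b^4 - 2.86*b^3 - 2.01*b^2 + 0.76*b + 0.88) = 6.27*b^5 + 1.99*b^4 + 0.47*b^3 + 7.24*b^2 - 4.76*b - 1.05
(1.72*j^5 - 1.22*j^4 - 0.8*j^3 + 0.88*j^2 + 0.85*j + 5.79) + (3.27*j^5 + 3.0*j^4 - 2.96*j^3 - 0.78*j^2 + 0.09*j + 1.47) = 4.99*j^5 + 1.78*j^4 - 3.76*j^3 + 0.1*j^2 + 0.94*j + 7.26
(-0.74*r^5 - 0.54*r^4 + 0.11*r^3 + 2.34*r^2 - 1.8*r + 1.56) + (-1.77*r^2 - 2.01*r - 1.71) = -0.74*r^5 - 0.54*r^4 + 0.11*r^3 + 0.57*r^2 - 3.81*r - 0.15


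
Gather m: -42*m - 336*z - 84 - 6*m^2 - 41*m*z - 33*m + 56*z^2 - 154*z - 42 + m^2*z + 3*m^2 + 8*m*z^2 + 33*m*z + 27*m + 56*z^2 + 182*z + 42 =m^2*(z - 3) + m*(8*z^2 - 8*z - 48) + 112*z^2 - 308*z - 84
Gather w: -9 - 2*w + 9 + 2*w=0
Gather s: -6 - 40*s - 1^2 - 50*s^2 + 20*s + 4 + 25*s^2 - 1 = -25*s^2 - 20*s - 4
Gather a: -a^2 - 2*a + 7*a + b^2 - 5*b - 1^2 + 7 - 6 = -a^2 + 5*a + b^2 - 5*b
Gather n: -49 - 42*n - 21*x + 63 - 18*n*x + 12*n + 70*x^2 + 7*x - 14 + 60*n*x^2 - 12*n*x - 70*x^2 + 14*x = n*(60*x^2 - 30*x - 30)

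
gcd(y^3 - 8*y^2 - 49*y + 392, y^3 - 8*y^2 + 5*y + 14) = y - 7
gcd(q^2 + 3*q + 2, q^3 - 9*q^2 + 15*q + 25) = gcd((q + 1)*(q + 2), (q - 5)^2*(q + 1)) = q + 1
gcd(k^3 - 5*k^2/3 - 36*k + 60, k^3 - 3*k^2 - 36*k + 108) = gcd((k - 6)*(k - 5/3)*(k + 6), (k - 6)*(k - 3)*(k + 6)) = k^2 - 36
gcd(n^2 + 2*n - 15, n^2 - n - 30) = n + 5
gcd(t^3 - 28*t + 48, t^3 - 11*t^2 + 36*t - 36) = t - 2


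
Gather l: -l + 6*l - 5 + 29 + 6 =5*l + 30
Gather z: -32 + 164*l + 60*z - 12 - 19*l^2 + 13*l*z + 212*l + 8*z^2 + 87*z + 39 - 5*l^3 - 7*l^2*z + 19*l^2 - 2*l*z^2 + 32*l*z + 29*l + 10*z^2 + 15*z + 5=-5*l^3 + 405*l + z^2*(18 - 2*l) + z*(-7*l^2 + 45*l + 162)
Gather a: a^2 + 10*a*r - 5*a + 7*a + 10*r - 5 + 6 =a^2 + a*(10*r + 2) + 10*r + 1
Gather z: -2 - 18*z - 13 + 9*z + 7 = -9*z - 8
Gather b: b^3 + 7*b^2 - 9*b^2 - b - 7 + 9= b^3 - 2*b^2 - b + 2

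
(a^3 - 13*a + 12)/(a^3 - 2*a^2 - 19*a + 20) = (a - 3)/(a - 5)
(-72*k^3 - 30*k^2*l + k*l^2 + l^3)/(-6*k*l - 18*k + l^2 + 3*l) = (12*k^2 + 7*k*l + l^2)/(l + 3)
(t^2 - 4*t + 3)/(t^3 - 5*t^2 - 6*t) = (-t^2 + 4*t - 3)/(t*(-t^2 + 5*t + 6))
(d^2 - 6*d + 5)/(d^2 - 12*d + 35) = (d - 1)/(d - 7)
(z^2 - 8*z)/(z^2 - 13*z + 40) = z/(z - 5)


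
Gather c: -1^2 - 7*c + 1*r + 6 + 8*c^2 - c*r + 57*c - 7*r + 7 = 8*c^2 + c*(50 - r) - 6*r + 12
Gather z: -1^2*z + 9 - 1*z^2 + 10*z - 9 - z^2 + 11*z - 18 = -2*z^2 + 20*z - 18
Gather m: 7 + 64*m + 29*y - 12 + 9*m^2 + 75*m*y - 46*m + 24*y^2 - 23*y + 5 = 9*m^2 + m*(75*y + 18) + 24*y^2 + 6*y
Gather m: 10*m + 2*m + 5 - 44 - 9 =12*m - 48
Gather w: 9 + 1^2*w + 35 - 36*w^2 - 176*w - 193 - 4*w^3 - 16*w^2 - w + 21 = -4*w^3 - 52*w^2 - 176*w - 128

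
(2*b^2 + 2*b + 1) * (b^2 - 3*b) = 2*b^4 - 4*b^3 - 5*b^2 - 3*b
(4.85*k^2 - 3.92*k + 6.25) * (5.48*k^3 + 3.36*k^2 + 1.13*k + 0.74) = 26.578*k^5 - 5.1856*k^4 + 26.5593*k^3 + 20.1594*k^2 + 4.1617*k + 4.625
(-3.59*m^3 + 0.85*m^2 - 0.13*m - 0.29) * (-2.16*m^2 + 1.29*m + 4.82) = 7.7544*m^5 - 6.4671*m^4 - 15.9265*m^3 + 4.5557*m^2 - 1.0007*m - 1.3978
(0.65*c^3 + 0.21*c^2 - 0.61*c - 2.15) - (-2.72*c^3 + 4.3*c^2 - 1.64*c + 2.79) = 3.37*c^3 - 4.09*c^2 + 1.03*c - 4.94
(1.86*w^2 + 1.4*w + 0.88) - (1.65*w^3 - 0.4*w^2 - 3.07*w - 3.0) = -1.65*w^3 + 2.26*w^2 + 4.47*w + 3.88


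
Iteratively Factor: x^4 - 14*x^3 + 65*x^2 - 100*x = (x - 5)*(x^3 - 9*x^2 + 20*x) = (x - 5)^2*(x^2 - 4*x) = x*(x - 5)^2*(x - 4)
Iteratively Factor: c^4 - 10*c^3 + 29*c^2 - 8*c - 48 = (c - 3)*(c^3 - 7*c^2 + 8*c + 16) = (c - 3)*(c + 1)*(c^2 - 8*c + 16) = (c - 4)*(c - 3)*(c + 1)*(c - 4)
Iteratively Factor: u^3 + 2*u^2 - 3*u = (u)*(u^2 + 2*u - 3) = u*(u + 3)*(u - 1)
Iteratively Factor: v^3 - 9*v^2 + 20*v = (v)*(v^2 - 9*v + 20) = v*(v - 5)*(v - 4)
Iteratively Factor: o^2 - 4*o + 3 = (o - 1)*(o - 3)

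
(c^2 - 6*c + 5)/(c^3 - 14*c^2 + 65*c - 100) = (c - 1)/(c^2 - 9*c + 20)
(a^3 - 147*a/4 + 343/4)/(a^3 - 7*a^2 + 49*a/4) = (a + 7)/a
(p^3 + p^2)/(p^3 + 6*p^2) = (p + 1)/(p + 6)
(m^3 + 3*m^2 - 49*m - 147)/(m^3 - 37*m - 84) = (m + 7)/(m + 4)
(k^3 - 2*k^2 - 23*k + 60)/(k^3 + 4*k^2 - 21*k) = (k^2 + k - 20)/(k*(k + 7))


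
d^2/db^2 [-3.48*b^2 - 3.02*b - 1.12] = -6.96000000000000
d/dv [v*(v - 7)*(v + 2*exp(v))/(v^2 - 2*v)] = (2*v^2*exp(v) + v^2 - 18*v*exp(v) - 4*v + 38*exp(v) + 14)/(v^2 - 4*v + 4)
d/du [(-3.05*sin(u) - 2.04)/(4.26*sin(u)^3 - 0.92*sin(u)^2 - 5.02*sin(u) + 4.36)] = (25.986*sin(u)^3 + 23.2652*sin(u)^2 - 3.7536*sin(u) - 23.5388)*cos(u)/(18.1476*sin(u)^6 - 7.8384*sin(u)^5 - 41.924*sin(u)^4 + 46.384*sin(u)^3 + 17.178*sin(u)^2 - 43.7744*sin(u) + 19.0096)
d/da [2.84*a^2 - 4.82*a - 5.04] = 5.68*a - 4.82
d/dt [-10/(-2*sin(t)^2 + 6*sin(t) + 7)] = 20*(3 - 2*sin(t))*cos(t)/(6*sin(t) + cos(2*t) + 6)^2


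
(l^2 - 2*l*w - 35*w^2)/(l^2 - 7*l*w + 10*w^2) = (l^2 - 2*l*w - 35*w^2)/(l^2 - 7*l*w + 10*w^2)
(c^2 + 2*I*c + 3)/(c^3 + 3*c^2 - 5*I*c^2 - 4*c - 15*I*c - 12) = (c + 3*I)/(c^2 + c*(3 - 4*I) - 12*I)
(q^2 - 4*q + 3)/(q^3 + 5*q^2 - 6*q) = (q - 3)/(q*(q + 6))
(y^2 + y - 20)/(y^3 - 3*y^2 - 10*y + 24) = (y + 5)/(y^2 + y - 6)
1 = 1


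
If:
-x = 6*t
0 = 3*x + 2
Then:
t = 1/9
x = -2/3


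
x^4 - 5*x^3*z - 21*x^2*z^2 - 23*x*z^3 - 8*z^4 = (x - 8*z)*(x + z)^3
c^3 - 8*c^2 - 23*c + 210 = (c - 7)*(c - 6)*(c + 5)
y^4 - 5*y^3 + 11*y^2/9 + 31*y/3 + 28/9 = (y - 4)*(y - 7/3)*(y + 1/3)*(y + 1)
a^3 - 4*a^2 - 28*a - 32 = (a - 8)*(a + 2)^2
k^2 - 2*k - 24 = (k - 6)*(k + 4)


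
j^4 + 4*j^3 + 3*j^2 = j^2*(j + 1)*(j + 3)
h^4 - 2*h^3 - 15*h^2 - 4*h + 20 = (h - 5)*(h - 1)*(h + 2)^2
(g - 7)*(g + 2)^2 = g^3 - 3*g^2 - 24*g - 28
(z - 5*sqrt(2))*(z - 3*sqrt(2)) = z^2 - 8*sqrt(2)*z + 30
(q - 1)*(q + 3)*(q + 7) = q^3 + 9*q^2 + 11*q - 21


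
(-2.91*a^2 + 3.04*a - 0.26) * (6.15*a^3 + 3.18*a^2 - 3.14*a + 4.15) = -17.8965*a^5 + 9.4422*a^4 + 17.2056*a^3 - 22.4489*a^2 + 13.4324*a - 1.079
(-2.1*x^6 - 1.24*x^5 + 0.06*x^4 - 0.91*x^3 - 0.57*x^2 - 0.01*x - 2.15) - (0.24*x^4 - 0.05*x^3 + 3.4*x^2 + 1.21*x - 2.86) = -2.1*x^6 - 1.24*x^5 - 0.18*x^4 - 0.86*x^3 - 3.97*x^2 - 1.22*x + 0.71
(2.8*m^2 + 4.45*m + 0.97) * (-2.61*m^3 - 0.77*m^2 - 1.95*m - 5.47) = -7.308*m^5 - 13.7705*m^4 - 11.4182*m^3 - 24.7404*m^2 - 26.233*m - 5.3059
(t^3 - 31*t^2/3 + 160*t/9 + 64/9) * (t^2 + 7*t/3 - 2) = t^5 - 8*t^4 - 25*t^3/3 + 1870*t^2/27 - 512*t/27 - 128/9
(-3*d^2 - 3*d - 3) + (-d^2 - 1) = -4*d^2 - 3*d - 4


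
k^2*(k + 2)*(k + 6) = k^4 + 8*k^3 + 12*k^2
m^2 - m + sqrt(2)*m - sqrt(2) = (m - 1)*(m + sqrt(2))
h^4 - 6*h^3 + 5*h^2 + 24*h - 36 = (h - 3)^2*(h - 2)*(h + 2)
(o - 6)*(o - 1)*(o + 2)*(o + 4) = o^4 - o^3 - 28*o^2 - 20*o + 48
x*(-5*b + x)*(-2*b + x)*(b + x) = 10*b^3*x + 3*b^2*x^2 - 6*b*x^3 + x^4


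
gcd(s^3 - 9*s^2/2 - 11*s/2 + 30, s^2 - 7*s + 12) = s^2 - 7*s + 12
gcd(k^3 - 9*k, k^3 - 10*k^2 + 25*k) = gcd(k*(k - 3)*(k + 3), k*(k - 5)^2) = k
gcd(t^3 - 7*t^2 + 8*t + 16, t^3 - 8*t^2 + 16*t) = t^2 - 8*t + 16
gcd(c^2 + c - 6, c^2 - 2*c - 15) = c + 3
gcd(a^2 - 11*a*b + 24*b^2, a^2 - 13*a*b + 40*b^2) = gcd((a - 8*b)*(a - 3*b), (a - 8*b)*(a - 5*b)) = a - 8*b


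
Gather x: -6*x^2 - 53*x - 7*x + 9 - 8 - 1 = -6*x^2 - 60*x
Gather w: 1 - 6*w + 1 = 2 - 6*w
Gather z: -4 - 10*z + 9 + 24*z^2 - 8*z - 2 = 24*z^2 - 18*z + 3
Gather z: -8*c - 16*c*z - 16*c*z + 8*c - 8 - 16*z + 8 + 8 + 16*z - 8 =-32*c*z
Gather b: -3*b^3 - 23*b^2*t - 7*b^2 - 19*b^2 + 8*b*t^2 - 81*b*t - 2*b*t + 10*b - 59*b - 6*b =-3*b^3 + b^2*(-23*t - 26) + b*(8*t^2 - 83*t - 55)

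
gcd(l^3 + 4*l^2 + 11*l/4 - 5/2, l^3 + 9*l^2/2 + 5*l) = l^2 + 9*l/2 + 5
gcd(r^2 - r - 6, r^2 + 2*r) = r + 2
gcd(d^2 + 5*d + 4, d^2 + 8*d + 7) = d + 1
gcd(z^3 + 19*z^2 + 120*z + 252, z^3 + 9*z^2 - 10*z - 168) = z^2 + 13*z + 42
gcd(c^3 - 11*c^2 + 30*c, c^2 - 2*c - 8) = 1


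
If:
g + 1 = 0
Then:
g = -1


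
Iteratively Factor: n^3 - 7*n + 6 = (n - 2)*(n^2 + 2*n - 3) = (n - 2)*(n + 3)*(n - 1)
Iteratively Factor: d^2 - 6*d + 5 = (d - 1)*(d - 5)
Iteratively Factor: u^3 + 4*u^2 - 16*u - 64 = (u + 4)*(u^2 - 16) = (u + 4)^2*(u - 4)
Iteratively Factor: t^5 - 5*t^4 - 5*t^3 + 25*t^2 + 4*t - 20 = (t + 1)*(t^4 - 6*t^3 + t^2 + 24*t - 20) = (t - 5)*(t + 1)*(t^3 - t^2 - 4*t + 4) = (t - 5)*(t - 2)*(t + 1)*(t^2 + t - 2) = (t - 5)*(t - 2)*(t - 1)*(t + 1)*(t + 2)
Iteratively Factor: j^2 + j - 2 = (j - 1)*(j + 2)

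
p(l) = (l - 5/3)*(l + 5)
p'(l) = 2*l + 10/3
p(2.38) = 5.26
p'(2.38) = 8.09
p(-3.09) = -9.09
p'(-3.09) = -2.85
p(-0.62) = -10.02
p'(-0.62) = 2.09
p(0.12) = -7.92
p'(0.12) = 3.57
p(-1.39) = -11.03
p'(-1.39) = 0.55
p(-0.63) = -10.04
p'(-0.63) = 2.07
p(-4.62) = -2.39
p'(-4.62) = -5.91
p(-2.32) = -10.68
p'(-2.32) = -1.31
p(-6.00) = 7.67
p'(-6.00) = -8.67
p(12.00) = 175.67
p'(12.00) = 27.33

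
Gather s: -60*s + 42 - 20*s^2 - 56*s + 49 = -20*s^2 - 116*s + 91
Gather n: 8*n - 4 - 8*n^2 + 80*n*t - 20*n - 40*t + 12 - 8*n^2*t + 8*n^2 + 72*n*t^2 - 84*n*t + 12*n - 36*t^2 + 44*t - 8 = -8*n^2*t + n*(72*t^2 - 4*t) - 36*t^2 + 4*t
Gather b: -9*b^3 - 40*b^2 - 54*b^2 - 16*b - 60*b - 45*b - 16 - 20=-9*b^3 - 94*b^2 - 121*b - 36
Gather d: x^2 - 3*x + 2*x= x^2 - x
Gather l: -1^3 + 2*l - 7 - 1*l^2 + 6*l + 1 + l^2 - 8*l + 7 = 0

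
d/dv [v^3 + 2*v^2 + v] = 3*v^2 + 4*v + 1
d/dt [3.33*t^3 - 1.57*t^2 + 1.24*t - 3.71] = 9.99*t^2 - 3.14*t + 1.24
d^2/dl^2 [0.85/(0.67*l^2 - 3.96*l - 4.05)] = (0.76313*l^2 - 4.51044*l - 0.85*(1.34*l - 3.96)*(2.68*l - 7.92) - 4.61295)/(-0.67*l^2 + 3.96*l + 4.05)^3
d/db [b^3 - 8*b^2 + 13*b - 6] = 3*b^2 - 16*b + 13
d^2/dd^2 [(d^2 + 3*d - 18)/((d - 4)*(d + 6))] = 2/(d^3 - 12*d^2 + 48*d - 64)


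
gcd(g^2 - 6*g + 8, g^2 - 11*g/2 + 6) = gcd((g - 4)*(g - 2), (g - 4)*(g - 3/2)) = g - 4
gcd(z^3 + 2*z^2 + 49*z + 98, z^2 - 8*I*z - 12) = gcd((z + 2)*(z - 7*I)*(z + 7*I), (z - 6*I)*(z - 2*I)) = 1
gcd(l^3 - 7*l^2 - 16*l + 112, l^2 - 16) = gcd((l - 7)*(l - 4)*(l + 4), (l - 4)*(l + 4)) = l^2 - 16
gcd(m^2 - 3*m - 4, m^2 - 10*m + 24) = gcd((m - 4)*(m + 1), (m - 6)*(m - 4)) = m - 4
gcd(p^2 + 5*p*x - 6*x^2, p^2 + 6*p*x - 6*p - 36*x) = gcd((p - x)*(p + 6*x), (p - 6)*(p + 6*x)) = p + 6*x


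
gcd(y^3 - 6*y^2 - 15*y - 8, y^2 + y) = y + 1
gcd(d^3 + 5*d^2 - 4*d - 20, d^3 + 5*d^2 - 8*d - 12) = d - 2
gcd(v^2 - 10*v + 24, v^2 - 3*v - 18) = v - 6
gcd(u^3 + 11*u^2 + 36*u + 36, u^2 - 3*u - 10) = u + 2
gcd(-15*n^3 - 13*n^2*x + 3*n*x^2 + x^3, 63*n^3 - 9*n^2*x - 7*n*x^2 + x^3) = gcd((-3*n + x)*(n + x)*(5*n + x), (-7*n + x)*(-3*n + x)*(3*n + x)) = -3*n + x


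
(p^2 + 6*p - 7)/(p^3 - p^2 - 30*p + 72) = (p^2 + 6*p - 7)/(p^3 - p^2 - 30*p + 72)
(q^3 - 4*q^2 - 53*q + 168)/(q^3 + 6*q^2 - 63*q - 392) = (q - 3)/(q + 7)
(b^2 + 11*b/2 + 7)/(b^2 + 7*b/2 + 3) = (2*b + 7)/(2*b + 3)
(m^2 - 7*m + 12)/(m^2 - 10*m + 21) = (m - 4)/(m - 7)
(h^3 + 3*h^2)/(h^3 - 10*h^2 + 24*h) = h*(h + 3)/(h^2 - 10*h + 24)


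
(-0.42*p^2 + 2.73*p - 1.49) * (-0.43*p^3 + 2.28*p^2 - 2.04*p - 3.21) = 0.1806*p^5 - 2.1315*p^4 + 7.7219*p^3 - 7.6182*p^2 - 5.7237*p + 4.7829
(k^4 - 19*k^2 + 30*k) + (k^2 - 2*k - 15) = k^4 - 18*k^2 + 28*k - 15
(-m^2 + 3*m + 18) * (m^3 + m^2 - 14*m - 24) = -m^5 + 2*m^4 + 35*m^3 - 324*m - 432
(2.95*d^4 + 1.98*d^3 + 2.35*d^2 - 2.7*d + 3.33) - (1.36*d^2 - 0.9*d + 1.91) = 2.95*d^4 + 1.98*d^3 + 0.99*d^2 - 1.8*d + 1.42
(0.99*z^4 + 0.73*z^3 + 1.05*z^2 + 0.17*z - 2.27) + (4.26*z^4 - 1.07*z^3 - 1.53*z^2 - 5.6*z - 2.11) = 5.25*z^4 - 0.34*z^3 - 0.48*z^2 - 5.43*z - 4.38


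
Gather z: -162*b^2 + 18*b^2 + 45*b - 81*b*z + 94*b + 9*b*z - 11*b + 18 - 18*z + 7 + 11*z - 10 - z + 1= -144*b^2 + 128*b + z*(-72*b - 8) + 16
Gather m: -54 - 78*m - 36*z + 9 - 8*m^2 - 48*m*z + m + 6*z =-8*m^2 + m*(-48*z - 77) - 30*z - 45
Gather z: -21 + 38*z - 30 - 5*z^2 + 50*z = -5*z^2 + 88*z - 51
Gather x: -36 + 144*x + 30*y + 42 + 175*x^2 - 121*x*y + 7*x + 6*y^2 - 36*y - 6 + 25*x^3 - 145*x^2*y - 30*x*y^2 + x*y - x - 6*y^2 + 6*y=25*x^3 + x^2*(175 - 145*y) + x*(-30*y^2 - 120*y + 150)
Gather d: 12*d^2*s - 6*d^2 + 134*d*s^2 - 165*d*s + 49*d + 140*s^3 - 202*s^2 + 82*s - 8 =d^2*(12*s - 6) + d*(134*s^2 - 165*s + 49) + 140*s^3 - 202*s^2 + 82*s - 8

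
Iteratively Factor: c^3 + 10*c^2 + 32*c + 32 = (c + 2)*(c^2 + 8*c + 16) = (c + 2)*(c + 4)*(c + 4)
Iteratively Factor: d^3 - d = (d)*(d^2 - 1) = d*(d - 1)*(d + 1)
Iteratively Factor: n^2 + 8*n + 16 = (n + 4)*(n + 4)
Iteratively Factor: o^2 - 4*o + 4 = (o - 2)*(o - 2)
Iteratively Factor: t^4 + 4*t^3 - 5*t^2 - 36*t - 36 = (t + 2)*(t^3 + 2*t^2 - 9*t - 18) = (t + 2)^2*(t^2 - 9) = (t - 3)*(t + 2)^2*(t + 3)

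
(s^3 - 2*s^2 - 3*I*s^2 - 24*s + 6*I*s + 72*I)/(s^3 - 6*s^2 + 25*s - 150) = (s^2 + s*(4 - 3*I) - 12*I)/(s^2 + 25)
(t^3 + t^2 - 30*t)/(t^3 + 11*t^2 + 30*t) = (t - 5)/(t + 5)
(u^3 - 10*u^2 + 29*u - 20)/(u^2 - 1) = (u^2 - 9*u + 20)/(u + 1)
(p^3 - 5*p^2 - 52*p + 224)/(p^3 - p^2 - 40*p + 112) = (p - 8)/(p - 4)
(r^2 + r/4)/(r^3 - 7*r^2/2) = (4*r + 1)/(2*r*(2*r - 7))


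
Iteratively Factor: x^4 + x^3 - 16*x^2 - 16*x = (x + 1)*(x^3 - 16*x) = (x + 1)*(x + 4)*(x^2 - 4*x) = (x - 4)*(x + 1)*(x + 4)*(x)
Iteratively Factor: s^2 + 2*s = (s)*(s + 2)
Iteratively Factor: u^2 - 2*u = (u - 2)*(u)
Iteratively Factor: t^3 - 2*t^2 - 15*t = (t + 3)*(t^2 - 5*t) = t*(t + 3)*(t - 5)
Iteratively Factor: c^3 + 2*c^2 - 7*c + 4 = (c - 1)*(c^2 + 3*c - 4) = (c - 1)^2*(c + 4)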